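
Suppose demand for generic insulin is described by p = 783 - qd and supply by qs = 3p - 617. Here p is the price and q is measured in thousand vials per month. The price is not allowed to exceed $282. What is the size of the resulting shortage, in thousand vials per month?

272

Rearranging demand gives qd = 783 - p. Setting quantity demanded equal to quantity supplied, 783 - p = 3p - 617, gives p* = 350 and q* = 433.
Since 282 < 350, the ceiling is binding.
At p = 282: qd = 783 - 282 = 501 and qs = 3·282 - 617 = 229.
Shortage = qd - qs = 501 - 229 = 272.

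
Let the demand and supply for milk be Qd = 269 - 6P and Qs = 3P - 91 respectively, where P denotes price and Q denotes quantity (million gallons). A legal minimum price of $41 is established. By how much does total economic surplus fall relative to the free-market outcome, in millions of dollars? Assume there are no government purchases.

9

Without the control the market clears where 269 - 6P = 3P - 91, i.e. P* = 40 and Q* = 29.
Because the floor (41) lies above the market-clearing price, it is binding.
At P = 41: Qd = 269 - 6·41 = 23 and Qs = 3·41 - 91 = 32.
Quantity traded falls to 23. At Q = 23 the demand price is (269 - 23)/6 = 41 and the supply price is (91 + 23)/3 = 38.
Deadweight loss = ½ · (41 - 38) · (29 - 23) = ½ · 3 · 6 = 9.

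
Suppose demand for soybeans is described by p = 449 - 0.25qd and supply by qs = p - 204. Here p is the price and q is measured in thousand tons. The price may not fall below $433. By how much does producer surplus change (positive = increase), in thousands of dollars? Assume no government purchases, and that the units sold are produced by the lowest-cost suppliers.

Rearranging demand gives qd = 1796 - 4p. Setting quantity demanded equal to quantity supplied, 1796 - 4p = p - 204, gives p* = 400 and q* = 196.
Because the floor (433) lies above the market-clearing price, it is binding.
At p = 433: qd = 1796 - 4·433 = 64 and qs = 433 - 204 = 229.
Producer surplus without the control is ½ · (400 - 204) · 196 = 19208.
With the floor, 64 units are sold at 433. The supply price at q = 64 is 268, so PS = ½ · [(433 - 204) + (433 - 268)] · 64 = 12608.
Change in producer surplus = 12608 - 19208 = -6600.

-6600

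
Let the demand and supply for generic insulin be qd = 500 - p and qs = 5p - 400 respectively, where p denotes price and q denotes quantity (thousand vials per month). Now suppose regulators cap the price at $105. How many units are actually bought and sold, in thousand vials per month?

125

In a free market, 500 - p = 5p - 400 gives the equilibrium p* = 150, q* = 350.
The ceiling of 105 is below the equilibrium price 150, so it binds.
At p = 105: qd = 500 - 105 = 395 and qs = 5·105 - 400 = 125.
The quantity actually transacted is the short side, supply: 125.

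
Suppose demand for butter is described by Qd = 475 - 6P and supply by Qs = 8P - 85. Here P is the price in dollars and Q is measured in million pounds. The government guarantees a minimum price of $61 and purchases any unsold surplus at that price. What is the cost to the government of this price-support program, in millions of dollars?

17934

Without the control the market clears where 475 - 6P = 8P - 85, i.e. P* = 40 and Q* = 235.
The floor of 61 is above the equilibrium price 40, so it binds.
At P = 61: Qd = 475 - 6·61 = 109 and Qs = 8·61 - 85 = 403.
Surplus = Qs - Qd = 294.
Government expenditure = surplus × support price = 294 × 61 = 17934.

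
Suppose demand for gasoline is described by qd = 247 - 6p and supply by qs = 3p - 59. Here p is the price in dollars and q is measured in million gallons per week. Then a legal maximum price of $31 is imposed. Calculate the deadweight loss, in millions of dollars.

Equilibrium: 247 - 6p = 3p - 59, so 306 = 9p and p* = 34, q* = 43.
The ceiling of 31 is below the equilibrium price 34, so it binds.
At p = 31: qd = 247 - 6·31 = 61 and qs = 3·31 - 59 = 34.
Quantity traded falls to 34. At q = 34 the demand price is (247 - 34)/6 = 35.5 and the supply price is (59 + 34)/3 = 31.
Deadweight loss = ½ · (35.5 - 31) · (43 - 34) = ½ · 4.5 · 9 = 20.25.

20.25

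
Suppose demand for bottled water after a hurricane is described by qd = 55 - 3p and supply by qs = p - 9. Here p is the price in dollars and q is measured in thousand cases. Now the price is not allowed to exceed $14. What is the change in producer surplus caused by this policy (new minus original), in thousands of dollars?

In a free market, 55 - 3p = p - 9 gives the equilibrium p* = 16, q* = 7.
Since 14 < 16, the ceiling is binding.
At p = 14: qd = 55 - 3·14 = 13 and qs = 14 - 9 = 5.
Producer surplus without the control is ½ · (16 - 9) · 7 = 24.5.
With the ceiling, producers sell 5 units at 14, so PS = ½ · (14 - 9) · 5 = 12.5.
Change in producer surplus = 12.5 - 24.5 = -12.

-12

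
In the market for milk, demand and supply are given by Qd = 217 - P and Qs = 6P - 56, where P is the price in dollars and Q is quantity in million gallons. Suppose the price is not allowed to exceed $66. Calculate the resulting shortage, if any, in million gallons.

Equilibrium: 217 - P = 6P - 56, so 273 = 7P and P* = 39, Q* = 178.
Since 66 is above P* = 39, the ceiling does not bind and the free-market outcome prevails.
Since the control does not bind, there is no shortage.

0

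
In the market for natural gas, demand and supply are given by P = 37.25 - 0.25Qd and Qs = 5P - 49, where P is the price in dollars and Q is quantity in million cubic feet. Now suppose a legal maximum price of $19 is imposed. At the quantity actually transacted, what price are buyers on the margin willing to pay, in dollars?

Rearranging demand gives Qd = 149 - 4P. Without the control the market clears where 149 - 4P = 5P - 49, i.e. P* = 22 and Q* = 61.
The ceiling of 19 is below the equilibrium price 22, so it binds.
At P = 19: Qd = 149 - 4·19 = 73 and Qs = 5·19 - 49 = 46.
Only 46 units reach the market. On the demand curve, the marginal buyer's willingness to pay at Q = 46 is (149 - 46)/4 = 25.75.

25.75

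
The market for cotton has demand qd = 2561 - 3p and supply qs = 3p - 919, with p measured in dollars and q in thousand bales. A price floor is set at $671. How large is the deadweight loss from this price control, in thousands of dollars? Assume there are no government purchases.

In a free market, 2561 - 3p = 3p - 919 gives the equilibrium p* = 580, q* = 821.
Since 671 > 580, the floor is binding.
At p = 671: qd = 2561 - 3·671 = 548 and qs = 3·671 - 919 = 1094.
Quantity traded falls to 548. At q = 548 the demand price is (2561 - 548)/3 = 671 and the supply price is (919 + 548)/3 = 489.
Deadweight loss = ½ · (671 - 489) · (821 - 548) = ½ · 182 · 273 = 24843.

24843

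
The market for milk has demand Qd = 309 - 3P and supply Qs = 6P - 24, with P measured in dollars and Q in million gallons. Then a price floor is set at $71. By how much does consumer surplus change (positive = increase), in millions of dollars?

-4998

In a free market, 309 - 3P = 6P - 24 gives the equilibrium P* = 37, Q* = 198.
Because the floor (71) lies above the market-clearing price, it is binding.
At P = 71: Qd = 309 - 3·71 = 96 and Qs = 6·71 - 24 = 402.
Consumer surplus without the control is ½ · (103 - 37) · 198 = 6534.
With the floor, consumers buy 96 units at 71, so CS = ½ · (103 - 71) · 96 = 1536.
Change in consumer surplus = 1536 - 6534 = -4998.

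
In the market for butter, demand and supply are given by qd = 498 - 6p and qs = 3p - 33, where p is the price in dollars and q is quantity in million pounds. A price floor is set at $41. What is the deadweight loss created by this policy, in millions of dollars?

Equilibrium: 498 - 6p = 3p - 33, so 531 = 9p and p* = 59, q* = 144.
The floor of 41 is below the equilibrium price 59, so it is not binding; the market clears at p* = 59, q* = 144.
Since the control does not bind, no trades are prevented and deadweight loss is zero.

0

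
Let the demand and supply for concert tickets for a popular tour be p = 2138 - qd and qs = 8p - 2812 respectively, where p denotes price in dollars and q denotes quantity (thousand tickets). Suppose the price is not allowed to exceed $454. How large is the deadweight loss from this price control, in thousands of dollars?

331776

Rearranging demand gives qd = 2138 - p. Setting quantity demanded equal to quantity supplied, 2138 - p = 8p - 2812, gives p* = 550 and q* = 1588.
The ceiling of 454 is below the equilibrium price 550, so it binds.
At p = 454: qd = 2138 - 454 = 1684 and qs = 8·454 - 2812 = 820.
Quantity traded falls to 820. At q = 820 the demand price is 2138 - 820 = 1318 and the supply price is (2812 + 820)/8 = 454.
Deadweight loss = ½ · (1318 - 454) · (1588 - 820) = ½ · 864 · 768 = 331776.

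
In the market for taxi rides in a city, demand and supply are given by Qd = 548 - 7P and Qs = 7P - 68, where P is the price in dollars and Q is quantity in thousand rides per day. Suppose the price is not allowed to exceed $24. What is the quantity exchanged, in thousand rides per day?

100

In a free market, 548 - 7P = 7P - 68 gives the equilibrium P* = 44, Q* = 240.
Because the ceiling (24) lies below the market-clearing price, it is binding.
At P = 24: Qd = 548 - 7·24 = 380 and Qs = 7·24 - 68 = 100.
The quantity actually transacted is the short side, supply: 100.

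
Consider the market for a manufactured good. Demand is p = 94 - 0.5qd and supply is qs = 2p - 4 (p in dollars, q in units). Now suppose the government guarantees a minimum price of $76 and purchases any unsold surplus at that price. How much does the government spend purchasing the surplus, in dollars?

8512

Rearranging demand gives qd = 188 - 2p. Equilibrium: 188 - 2p = 2p - 4, so 192 = 4p and p* = 48, q* = 92.
The floor of 76 is above the equilibrium price 48, so it binds.
At p = 76: qd = 188 - 2·76 = 36 and qs = 2·76 - 4 = 148.
Surplus = qs - qd = 112.
Government expenditure = surplus × support price = 112 × 76 = 8512.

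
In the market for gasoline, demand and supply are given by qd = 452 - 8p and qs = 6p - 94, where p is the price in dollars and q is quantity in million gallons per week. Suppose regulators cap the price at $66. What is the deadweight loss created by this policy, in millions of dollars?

0

Without the control the market clears where 452 - 8p = 6p - 94, i.e. p* = 39 and q* = 140.
The ceiling of 66 is above the equilibrium price 39, so it is not binding; the market clears at p* = 39, q* = 140.
Since the control does not bind, no trades are prevented and deadweight loss is zero.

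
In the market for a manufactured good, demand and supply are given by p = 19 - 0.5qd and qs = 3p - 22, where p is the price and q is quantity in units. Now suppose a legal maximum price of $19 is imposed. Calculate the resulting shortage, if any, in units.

Rearranging demand gives qd = 38 - 2p. Setting quantity demanded equal to quantity supplied, 38 - 2p = 3p - 22, gives p* = 12 and q* = 14.
Since 19 is above p* = 12, the ceiling does not bind and the free-market outcome prevails.
Since the control does not bind, there is no shortage.

0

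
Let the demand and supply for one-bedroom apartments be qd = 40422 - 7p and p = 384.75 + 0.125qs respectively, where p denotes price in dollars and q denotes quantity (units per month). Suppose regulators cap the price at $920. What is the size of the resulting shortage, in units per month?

Rearranging supply gives qs = 8p - 3078. In a free market, 40422 - 7p = 8p - 3078 gives the equilibrium p* = 2900, q* = 20122.
The ceiling of 920 is below the equilibrium price 2900, so it binds.
At p = 920: qd = 40422 - 7·920 = 33982 and qs = 8·920 - 3078 = 4282.
Shortage = qd - qs = 33982 - 4282 = 29700.

29700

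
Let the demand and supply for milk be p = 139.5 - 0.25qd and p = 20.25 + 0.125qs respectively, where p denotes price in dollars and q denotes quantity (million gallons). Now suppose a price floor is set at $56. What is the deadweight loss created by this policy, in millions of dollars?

Rearranging demand gives qd = 558 - 4p; rearranging supply gives qs = 8p - 162. In a free market, 558 - 4p = 8p - 162 gives the equilibrium p* = 60, q* = 318.
Since 56 is below p* = 60, the floor does not bind and the free-market outcome prevails.
Since the control does not bind, no trades are prevented and deadweight loss is zero.

0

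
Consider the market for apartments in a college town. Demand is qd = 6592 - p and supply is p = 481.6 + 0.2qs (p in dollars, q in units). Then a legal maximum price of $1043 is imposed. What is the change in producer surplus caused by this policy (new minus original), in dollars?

Rearranging supply gives qs = 5p - 2408. Equilibrium: 6592 - p = 5p - 2408, so 9000 = 6p and p* = 1500, q* = 5092.
Because the ceiling (1043) lies below the market-clearing price, it is binding.
At p = 1043: qd = 6592 - 1043 = 5549 and qs = 5·1043 - 2408 = 2807.
Producer surplus without the control is ½ · (1500 - 481.6) · 5092 = 2592846.4.
With the ceiling, producers sell 2807 units at 1043, so PS = ½ · (1043 - 481.6) · 2807 = 787924.9.
Change in producer surplus = 787924.9 - 2592846.4 = -1804921.5.

-1804921.5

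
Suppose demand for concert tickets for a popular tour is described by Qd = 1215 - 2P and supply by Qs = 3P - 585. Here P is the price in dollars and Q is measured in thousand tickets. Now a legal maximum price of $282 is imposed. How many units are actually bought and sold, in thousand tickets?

Setting quantity demanded equal to quantity supplied, 1215 - 2P = 3P - 585, gives P* = 360 and Q* = 495.
Since 282 < 360, the ceiling is binding.
At P = 282: Qd = 1215 - 2·282 = 651 and Qs = 3·282 - 585 = 261.
The quantity actually transacted is the short side, supply: 261.

261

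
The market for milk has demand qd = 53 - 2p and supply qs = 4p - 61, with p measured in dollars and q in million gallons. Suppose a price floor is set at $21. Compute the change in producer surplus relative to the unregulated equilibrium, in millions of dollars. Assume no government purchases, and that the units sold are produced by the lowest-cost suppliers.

Setting quantity demanded equal to quantity supplied, 53 - 2p = 4p - 61, gives p* = 19 and q* = 15.
Since 21 > 19, the floor is binding.
At p = 21: qd = 53 - 2·21 = 11 and qs = 4·21 - 61 = 23.
Producer surplus without the control is ½ · (19 - 15.25) · 15 = 28.125.
With the floor, 11 units are sold at 21. The supply price at q = 11 is 18, so PS = ½ · [(21 - 15.25) + (21 - 18)] · 11 = 48.125.
Change in producer surplus = 48.125 - 28.125 = 20.

20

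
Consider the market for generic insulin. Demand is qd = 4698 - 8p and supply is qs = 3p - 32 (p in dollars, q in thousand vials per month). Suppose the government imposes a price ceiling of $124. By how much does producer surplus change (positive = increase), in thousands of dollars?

-244494

Equilibrium: 4698 - 8p = 3p - 32, so 4730 = 11p and p* = 430, q* = 1258.
Because the ceiling (124) lies below the market-clearing price, it is binding.
At p = 124: qd = 4698 - 8·124 = 3706 and qs = 3·124 - 32 = 340.
Producer surplus without the control is ½ · (430 - 32/3) · 1258 = 791282/3.
With the ceiling, producers sell 340 units at 124, so PS = ½ · (124 - 32/3) · 340 = 57800/3.
Change in producer surplus = 57800/3 - 791282/3 = -244494.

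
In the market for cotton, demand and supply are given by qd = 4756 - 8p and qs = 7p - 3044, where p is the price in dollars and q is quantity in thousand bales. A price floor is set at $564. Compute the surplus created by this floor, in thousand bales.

Without the control the market clears where 4756 - 8p = 7p - 3044, i.e. p* = 520 and q* = 596.
Since 564 > 520, the floor is binding.
At p = 564: qd = 4756 - 8·564 = 244 and qs = 7·564 - 3044 = 904.
Surplus = qs - qd = 904 - 244 = 660.

660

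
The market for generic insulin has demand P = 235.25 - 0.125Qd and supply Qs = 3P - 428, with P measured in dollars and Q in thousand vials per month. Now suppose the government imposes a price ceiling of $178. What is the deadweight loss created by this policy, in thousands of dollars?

2112

Rearranging demand gives Qd = 1882 - 8P. Setting quantity demanded equal to quantity supplied, 1882 - 8P = 3P - 428, gives P* = 210 and Q* = 202.
The ceiling of 178 is below the equilibrium price 210, so it binds.
At P = 178: Qd = 1882 - 8·178 = 458 and Qs = 3·178 - 428 = 106.
Quantity traded falls to 106. At Q = 106 the demand price is (1882 - 106)/8 = 222 and the supply price is (428 + 106)/3 = 178.
Deadweight loss = ½ · (222 - 178) · (202 - 106) = ½ · 44 · 96 = 2112.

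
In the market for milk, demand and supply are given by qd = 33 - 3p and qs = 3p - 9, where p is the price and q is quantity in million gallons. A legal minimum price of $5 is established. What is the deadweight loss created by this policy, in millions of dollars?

Equilibrium: 33 - 3p = 3p - 9, so 42 = 6p and p* = 7, q* = 12.
Since 5 is below p* = 7, the floor does not bind and the free-market outcome prevails.
Since the control does not bind, no trades are prevented and deadweight loss is zero.

0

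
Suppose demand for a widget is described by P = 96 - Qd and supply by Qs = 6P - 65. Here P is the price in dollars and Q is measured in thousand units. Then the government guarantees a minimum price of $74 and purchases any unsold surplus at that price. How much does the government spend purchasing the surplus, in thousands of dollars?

Rearranging demand gives Qd = 96 - P. Without the control the market clears where 96 - P = 6P - 65, i.e. P* = 23 and Q* = 73.
Since 74 > 23, the floor is binding.
At P = 74: Qd = 96 - 74 = 22 and Qs = 6·74 - 65 = 379.
Surplus = Qs - Qd = 357.
Government expenditure = surplus × support price = 357 × 74 = 26418.

26418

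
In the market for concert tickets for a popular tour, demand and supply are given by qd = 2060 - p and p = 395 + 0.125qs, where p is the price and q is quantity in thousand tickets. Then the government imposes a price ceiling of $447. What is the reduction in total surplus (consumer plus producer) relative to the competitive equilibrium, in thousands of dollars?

Rearranging supply gives qs = 8p - 3160. In a free market, 2060 - p = 8p - 3160 gives the equilibrium p* = 580, q* = 1480.
Because the ceiling (447) lies below the market-clearing price, it is binding.
At p = 447: qd = 2060 - 447 = 1613 and qs = 8·447 - 3160 = 416.
Quantity traded falls to 416. At q = 416 the demand price is 2060 - 416 = 1644 and the supply price is (3160 + 416)/8 = 447.
Deadweight loss = ½ · (1644 - 447) · (1480 - 416) = ½ · 1197 · 1064 = 636804.

636804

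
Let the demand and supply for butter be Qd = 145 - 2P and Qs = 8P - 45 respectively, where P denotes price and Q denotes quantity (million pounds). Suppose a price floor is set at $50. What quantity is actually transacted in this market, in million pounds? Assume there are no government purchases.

45

In a free market, 145 - 2P = 8P - 45 gives the equilibrium P* = 19, Q* = 107.
Since 50 > 19, the floor is binding.
At P = 50: Qd = 145 - 2·50 = 45 and Qs = 8·50 - 45 = 355.
The quantity actually transacted is the short side, demand: 45.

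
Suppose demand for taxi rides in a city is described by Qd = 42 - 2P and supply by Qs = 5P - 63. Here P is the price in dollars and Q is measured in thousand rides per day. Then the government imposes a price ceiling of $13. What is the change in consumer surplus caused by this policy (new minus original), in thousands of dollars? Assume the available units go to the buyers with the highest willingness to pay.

Without the control the market clears where 42 - 2P = 5P - 63, i.e. P* = 15 and Q* = 12.
Since 13 < 15, the ceiling is binding.
At P = 13: Qd = 42 - 2·13 = 16 and Qs = 5·13 - 63 = 2.
Consumer surplus without the control is ½ · (21 - 15) · 12 = 36.
With the ceiling, 2 units are sold at 13 (assume they go to the highest-value buyers). The demand price at Q = 2 is 20, so CS = ½ · [(21 - 13) + (20 - 13)] · 2 = 15.
Change in consumer surplus = 15 - 36 = -21.

-21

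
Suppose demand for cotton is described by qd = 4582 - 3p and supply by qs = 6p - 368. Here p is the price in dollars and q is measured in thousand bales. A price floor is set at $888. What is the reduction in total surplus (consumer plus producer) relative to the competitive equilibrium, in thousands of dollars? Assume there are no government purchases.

Setting quantity demanded equal to quantity supplied, 4582 - 3p = 6p - 368, gives p* = 550 and q* = 2932.
The floor of 888 is above the equilibrium price 550, so it binds.
At p = 888: qd = 4582 - 3·888 = 1918 and qs = 6·888 - 368 = 4960.
Quantity traded falls to 1918. At q = 1918 the demand price is (4582 - 1918)/3 = 888 and the supply price is (368 + 1918)/6 = 381.
Deadweight loss = ½ · (888 - 381) · (2932 - 1918) = ½ · 507 · 1014 = 257049.

257049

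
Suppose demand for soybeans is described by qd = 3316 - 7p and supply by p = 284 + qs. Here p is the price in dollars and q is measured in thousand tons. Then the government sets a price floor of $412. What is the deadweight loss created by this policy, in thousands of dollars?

Rearranging supply gives qs = p - 284. In a free market, 3316 - 7p = p - 284 gives the equilibrium p* = 450, q* = 166.
The floor of 412 is below the equilibrium price 450, so it is not binding; the market clears at p* = 450, q* = 166.
Since the control does not bind, no trades are prevented and deadweight loss is zero.

0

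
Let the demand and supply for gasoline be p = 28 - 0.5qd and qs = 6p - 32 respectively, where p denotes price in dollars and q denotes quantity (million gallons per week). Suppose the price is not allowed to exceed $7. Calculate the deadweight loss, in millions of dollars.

Rearranging demand gives qd = 56 - 2p. Without the control the market clears where 56 - 2p = 6p - 32, i.e. p* = 11 and q* = 34.
The ceiling of 7 is below the equilibrium price 11, so it binds.
At p = 7: qd = 56 - 2·7 = 42 and qs = 6·7 - 32 = 10.
Quantity traded falls to 10. At q = 10 the demand price is (56 - 10)/2 = 23 and the supply price is (32 + 10)/6 = 7.
Deadweight loss = ½ · (23 - 7) · (34 - 10) = ½ · 16 · 24 = 192.

192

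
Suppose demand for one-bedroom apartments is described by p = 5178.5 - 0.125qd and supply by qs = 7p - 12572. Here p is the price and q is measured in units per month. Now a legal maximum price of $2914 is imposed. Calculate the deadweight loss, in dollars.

3088286.25

Rearranging demand gives qd = 41428 - 8p. Equilibrium: 41428 - 8p = 7p - 12572, so 54000 = 15p and p* = 3600, q* = 12628.
The ceiling of 2914 is below the equilibrium price 3600, so it binds.
At p = 2914: qd = 41428 - 8·2914 = 18116 and qs = 7·2914 - 12572 = 7826.
Quantity traded falls to 7826. At q = 7826 the demand price is (41428 - 7826)/8 = 4200.25 and the supply price is (12572 + 7826)/7 = 2914.
Deadweight loss = ½ · (4200.25 - 2914) · (12628 - 7826) = ½ · 1286.25 · 4802 = 3088286.25.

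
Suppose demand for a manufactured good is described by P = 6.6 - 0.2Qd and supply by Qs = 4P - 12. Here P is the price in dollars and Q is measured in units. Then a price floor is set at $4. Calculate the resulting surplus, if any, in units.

Rearranging demand gives Qd = 33 - 5P. Without the control the market clears where 33 - 5P = 4P - 12, i.e. P* = 5 and Q* = 8.
The floor of 4 is below the equilibrium price 5, so it is not binding; the market clears at P* = 5, Q* = 8.
Since the control does not bind, there is no surplus.

0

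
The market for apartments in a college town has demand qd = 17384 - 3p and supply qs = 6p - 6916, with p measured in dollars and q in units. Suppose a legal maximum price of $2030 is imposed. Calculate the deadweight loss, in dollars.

4040100

Setting quantity demanded equal to quantity supplied, 17384 - 3p = 6p - 6916, gives p* = 2700 and q* = 9284.
The ceiling of 2030 is below the equilibrium price 2700, so it binds.
At p = 2030: qd = 17384 - 3·2030 = 11294 and qs = 6·2030 - 6916 = 5264.
Quantity traded falls to 5264. At q = 5264 the demand price is (17384 - 5264)/3 = 4040 and the supply price is (6916 + 5264)/6 = 2030.
Deadweight loss = ½ · (4040 - 2030) · (9284 - 5264) = ½ · 2010 · 4020 = 4040100.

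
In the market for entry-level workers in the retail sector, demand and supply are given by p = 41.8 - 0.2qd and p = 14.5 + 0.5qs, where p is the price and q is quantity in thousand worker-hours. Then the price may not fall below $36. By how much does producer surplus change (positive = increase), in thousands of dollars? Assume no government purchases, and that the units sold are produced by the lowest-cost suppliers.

Rearranging demand gives qd = 209 - 5p; rearranging supply gives qs = 2p - 29. Setting quantity demanded equal to quantity supplied, 209 - 5p = 2p - 29, gives p* = 34 and q* = 39.
The floor of 36 is above the equilibrium price 34, so it binds.
At p = 36: qd = 209 - 5·36 = 29 and qs = 2·36 - 29 = 43.
Producer surplus without the control is ½ · (34 - 14.5) · 39 = 380.25.
With the floor, 29 units are sold at 36. The supply price at q = 29 is 29, so PS = ½ · [(36 - 14.5) + (36 - 29)] · 29 = 413.25.
Change in producer surplus = 413.25 - 380.25 = 33.

33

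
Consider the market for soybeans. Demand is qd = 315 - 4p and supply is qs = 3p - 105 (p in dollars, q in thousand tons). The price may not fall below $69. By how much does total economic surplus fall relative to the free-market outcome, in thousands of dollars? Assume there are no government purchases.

378

Without the control the market clears where 315 - 4p = 3p - 105, i.e. p* = 60 and q* = 75.
Since 69 > 60, the floor is binding.
At p = 69: qd = 315 - 4·69 = 39 and qs = 3·69 - 105 = 102.
Quantity traded falls to 39. At q = 39 the demand price is (315 - 39)/4 = 69 and the supply price is (105 + 39)/3 = 48.
Deadweight loss = ½ · (69 - 48) · (75 - 39) = ½ · 21 · 36 = 378.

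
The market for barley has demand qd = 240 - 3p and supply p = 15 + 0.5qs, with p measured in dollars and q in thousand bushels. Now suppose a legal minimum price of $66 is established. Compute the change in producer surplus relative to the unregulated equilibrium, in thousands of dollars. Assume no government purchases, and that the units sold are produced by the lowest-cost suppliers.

180

Rearranging supply gives qs = 2p - 30. In a free market, 240 - 3p = 2p - 30 gives the equilibrium p* = 54, q* = 78.
Since 66 > 54, the floor is binding.
At p = 66: qd = 240 - 3·66 = 42 and qs = 2·66 - 30 = 102.
Producer surplus without the control is ½ · (54 - 15) · 78 = 1521.
With the floor, 42 units are sold at 66. The supply price at q = 42 is 36, so PS = ½ · [(66 - 15) + (66 - 36)] · 42 = 1701.
Change in producer surplus = 1701 - 1521 = 180.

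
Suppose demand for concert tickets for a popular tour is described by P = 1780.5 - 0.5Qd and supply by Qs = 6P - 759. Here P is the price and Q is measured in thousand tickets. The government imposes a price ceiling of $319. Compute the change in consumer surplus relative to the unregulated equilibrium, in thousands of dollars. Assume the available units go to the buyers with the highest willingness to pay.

-184314

Rearranging demand gives Qd = 3561 - 2P. Equilibrium: 3561 - 2P = 6P - 759, so 4320 = 8P and P* = 540, Q* = 2481.
Since 319 < 540, the ceiling is binding.
At P = 319: Qd = 3561 - 2·319 = 2923 and Qs = 6·319 - 759 = 1155.
Consumer surplus without the control is ½ · (1780.5 - 540) · 2481 = 1538840.25.
With the ceiling, 1155 units are sold at 319 (assume they go to the highest-value buyers). The demand price at Q = 1155 is 1203, so CS = ½ · [(1780.5 - 319) + (1203 - 319)] · 1155 = 1354526.25.
Change in consumer surplus = 1354526.25 - 1538840.25 = -184314.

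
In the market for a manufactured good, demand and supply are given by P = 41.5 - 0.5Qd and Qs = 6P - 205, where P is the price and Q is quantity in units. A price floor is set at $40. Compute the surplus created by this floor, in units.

32

Rearranging demand gives Qd = 83 - 2P. Without the control the market clears where 83 - 2P = 6P - 205, i.e. P* = 36 and Q* = 11.
Because the floor (40) lies above the market-clearing price, it is binding.
At P = 40: Qd = 83 - 2·40 = 3 and Qs = 6·40 - 205 = 35.
Surplus = Qs - Qd = 35 - 3 = 32.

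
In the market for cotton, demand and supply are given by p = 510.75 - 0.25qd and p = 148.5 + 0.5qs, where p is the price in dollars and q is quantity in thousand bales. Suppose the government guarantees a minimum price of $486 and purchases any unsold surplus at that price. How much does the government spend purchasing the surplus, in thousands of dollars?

Rearranging demand gives qd = 2043 - 4p; rearranging supply gives qs = 2p - 297. Equilibrium: 2043 - 4p = 2p - 297, so 2340 = 6p and p* = 390, q* = 483.
Because the floor (486) lies above the market-clearing price, it is binding.
At p = 486: qd = 2043 - 4·486 = 99 and qs = 2·486 - 297 = 675.
Surplus = qs - qd = 576.
Government expenditure = surplus × support price = 576 × 486 = 279936.

279936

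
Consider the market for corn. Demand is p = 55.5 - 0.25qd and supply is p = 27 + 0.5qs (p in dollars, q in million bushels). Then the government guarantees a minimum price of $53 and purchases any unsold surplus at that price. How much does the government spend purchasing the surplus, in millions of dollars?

Rearranging demand gives qd = 222 - 4p; rearranging supply gives qs = 2p - 54. Without the control the market clears where 222 - 4p = 2p - 54, i.e. p* = 46 and q* = 38.
Since 53 > 46, the floor is binding.
At p = 53: qd = 222 - 4·53 = 10 and qs = 2·53 - 54 = 52.
Surplus = qs - qd = 42.
Government expenditure = surplus × support price = 42 × 53 = 2226.

2226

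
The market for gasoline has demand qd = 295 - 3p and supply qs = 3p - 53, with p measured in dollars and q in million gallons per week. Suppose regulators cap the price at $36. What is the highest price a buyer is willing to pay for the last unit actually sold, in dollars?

Setting quantity demanded equal to quantity supplied, 295 - 3p = 3p - 53, gives p* = 58 and q* = 121.
Because the ceiling (36) lies below the market-clearing price, it is binding.
At p = 36: qd = 295 - 3·36 = 187 and qs = 3·36 - 53 = 55.
Only 55 units reach the market. On the demand curve, the marginal buyer's willingness to pay at q = 55 is (295 - 55)/3 = 80.

80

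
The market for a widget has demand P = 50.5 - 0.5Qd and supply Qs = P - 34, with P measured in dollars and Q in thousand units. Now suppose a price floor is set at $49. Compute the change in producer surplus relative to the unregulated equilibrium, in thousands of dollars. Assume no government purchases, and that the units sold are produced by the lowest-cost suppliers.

-20

Rearranging demand gives Qd = 101 - 2P. Setting quantity demanded equal to quantity supplied, 101 - 2P = P - 34, gives P* = 45 and Q* = 11.
The floor of 49 is above the equilibrium price 45, so it binds.
At P = 49: Qd = 101 - 2·49 = 3 and Qs = 49 - 34 = 15.
Producer surplus without the control is ½ · (45 - 34) · 11 = 60.5.
With the floor, 3 units are sold at 49. The supply price at Q = 3 is 37, so PS = ½ · [(49 - 34) + (49 - 37)] · 3 = 40.5.
Change in producer surplus = 40.5 - 60.5 = -20.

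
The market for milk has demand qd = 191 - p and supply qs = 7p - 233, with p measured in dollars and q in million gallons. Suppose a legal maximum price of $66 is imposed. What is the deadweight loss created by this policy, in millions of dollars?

0

Equilibrium: 191 - p = 7p - 233, so 424 = 8p and p* = 53, q* = 138.
Since 66 is above p* = 53, the ceiling does not bind and the free-market outcome prevails.
Since the control does not bind, no trades are prevented and deadweight loss is zero.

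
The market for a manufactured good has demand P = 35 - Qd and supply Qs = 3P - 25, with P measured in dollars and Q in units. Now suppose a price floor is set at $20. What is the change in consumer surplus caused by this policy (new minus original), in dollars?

Rearranging demand gives Qd = 35 - P. Setting quantity demanded equal to quantity supplied, 35 - P = 3P - 25, gives P* = 15 and Q* = 20.
Because the floor (20) lies above the market-clearing price, it is binding.
At P = 20: Qd = 35 - 20 = 15 and Qs = 3·20 - 25 = 35.
Consumer surplus without the control is ½ · (35 - 15) · 20 = 200.
With the floor, consumers buy 15 units at 20, so CS = ½ · (35 - 20) · 15 = 112.5.
Change in consumer surplus = 112.5 - 200 = -87.5.

-87.5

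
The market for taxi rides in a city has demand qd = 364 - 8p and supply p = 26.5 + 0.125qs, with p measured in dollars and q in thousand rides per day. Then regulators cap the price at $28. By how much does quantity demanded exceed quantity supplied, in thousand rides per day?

Rearranging supply gives qs = 8p - 212. Equilibrium: 364 - 8p = 8p - 212, so 576 = 16p and p* = 36, q* = 76.
Because the ceiling (28) lies below the market-clearing price, it is binding.
At p = 28: qd = 364 - 8·28 = 140 and qs = 8·28 - 212 = 12.
Shortage = qd - qs = 140 - 12 = 128.

128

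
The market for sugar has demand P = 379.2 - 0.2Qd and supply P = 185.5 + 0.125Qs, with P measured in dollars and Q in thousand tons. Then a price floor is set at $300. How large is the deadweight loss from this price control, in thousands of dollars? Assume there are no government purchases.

6500

Rearranging demand gives Qd = 1896 - 5P; rearranging supply gives Qs = 8P - 1484. In a free market, 1896 - 5P = 8P - 1484 gives the equilibrium P* = 260, Q* = 596.
Since 300 > 260, the floor is binding.
At P = 300: Qd = 1896 - 5·300 = 396 and Qs = 8·300 - 1484 = 916.
Quantity traded falls to 396. At Q = 396 the demand price is (1896 - 396)/5 = 300 and the supply price is (1484 + 396)/8 = 235.
Deadweight loss = ½ · (300 - 235) · (596 - 396) = ½ · 65 · 200 = 6500.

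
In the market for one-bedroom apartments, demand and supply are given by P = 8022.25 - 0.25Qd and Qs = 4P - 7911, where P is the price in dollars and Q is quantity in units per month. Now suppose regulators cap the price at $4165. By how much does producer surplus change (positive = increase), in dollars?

Rearranging demand gives Qd = 32089 - 4P. Setting quantity demanded equal to quantity supplied, 32089 - 4P = 4P - 7911, gives P* = 5000 and Q* = 12089.
Because the ceiling (4165) lies below the market-clearing price, it is binding.
At P = 4165: Qd = 32089 - 4·4165 = 15429 and Qs = 4·4165 - 7911 = 8749.
Producer surplus without the control is ½ · (5000 - 1977.75) · 12089 = 18267990.125.
With the ceiling, producers sell 8749 units at 4165, so PS = ½ · (4165 - 1977.75) · 8749 = 9568125.125.
Change in producer surplus = 9568125.125 - 18267990.125 = -8699865.

-8699865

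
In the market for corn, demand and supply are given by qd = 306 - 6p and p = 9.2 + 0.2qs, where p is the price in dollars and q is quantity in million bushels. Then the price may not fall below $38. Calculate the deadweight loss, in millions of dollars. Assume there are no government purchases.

237.6

Rearranging supply gives qs = 5p - 46. Setting quantity demanded equal to quantity supplied, 306 - 6p = 5p - 46, gives p* = 32 and q* = 114.
Since 38 > 32, the floor is binding.
At p = 38: qd = 306 - 6·38 = 78 and qs = 5·38 - 46 = 144.
Quantity traded falls to 78. At q = 78 the demand price is (306 - 78)/6 = 38 and the supply price is (46 + 78)/5 = 24.8.
Deadweight loss = ½ · (38 - 24.8) · (114 - 78) = ½ · 13.2 · 36 = 237.6.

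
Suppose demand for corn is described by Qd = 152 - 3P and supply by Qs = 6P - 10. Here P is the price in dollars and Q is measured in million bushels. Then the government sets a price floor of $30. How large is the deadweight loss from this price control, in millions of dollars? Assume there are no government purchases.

324

Without the control the market clears where 152 - 3P = 6P - 10, i.e. P* = 18 and Q* = 98.
Since 30 > 18, the floor is binding.
At P = 30: Qd = 152 - 3·30 = 62 and Qs = 6·30 - 10 = 170.
Quantity traded falls to 62. At Q = 62 the demand price is (152 - 62)/3 = 30 and the supply price is (10 + 62)/6 = 12.
Deadweight loss = ½ · (30 - 12) · (98 - 62) = ½ · 18 · 36 = 324.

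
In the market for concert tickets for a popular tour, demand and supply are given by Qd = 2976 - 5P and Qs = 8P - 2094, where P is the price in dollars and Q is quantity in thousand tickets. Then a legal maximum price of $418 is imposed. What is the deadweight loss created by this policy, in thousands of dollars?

Without the control the market clears where 2976 - 5P = 8P - 2094, i.e. P* = 390 and Q* = 1026.
The ceiling of 418 is above the equilibrium price 390, so it is not binding; the market clears at P* = 390, Q* = 1026.
Since the control does not bind, no trades are prevented and deadweight loss is zero.

0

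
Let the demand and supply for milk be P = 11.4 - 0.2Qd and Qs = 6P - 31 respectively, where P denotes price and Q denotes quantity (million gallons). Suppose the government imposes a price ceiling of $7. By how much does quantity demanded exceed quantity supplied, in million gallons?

Rearranging demand gives Qd = 57 - 5P. Equilibrium: 57 - 5P = 6P - 31, so 88 = 11P and P* = 8, Q* = 17.
Since 7 < 8, the ceiling is binding.
At P = 7: Qd = 57 - 5·7 = 22 and Qs = 6·7 - 31 = 11.
Shortage = Qd - Qs = 22 - 11 = 11.

11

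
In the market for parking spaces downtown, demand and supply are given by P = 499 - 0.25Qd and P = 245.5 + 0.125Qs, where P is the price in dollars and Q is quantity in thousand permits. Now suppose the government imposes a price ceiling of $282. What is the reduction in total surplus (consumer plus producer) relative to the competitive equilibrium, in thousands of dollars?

27648

Rearranging demand gives Qd = 1996 - 4P; rearranging supply gives Qs = 8P - 1964. Without the control the market clears where 1996 - 4P = 8P - 1964, i.e. P* = 330 and Q* = 676.
Because the ceiling (282) lies below the market-clearing price, it is binding.
At P = 282: Qd = 1996 - 4·282 = 868 and Qs = 8·282 - 1964 = 292.
Quantity traded falls to 292. At Q = 292 the demand price is (1996 - 292)/4 = 426 and the supply price is (1964 + 292)/8 = 282.
Deadweight loss = ½ · (426 - 282) · (676 - 292) = ½ · 144 · 384 = 27648.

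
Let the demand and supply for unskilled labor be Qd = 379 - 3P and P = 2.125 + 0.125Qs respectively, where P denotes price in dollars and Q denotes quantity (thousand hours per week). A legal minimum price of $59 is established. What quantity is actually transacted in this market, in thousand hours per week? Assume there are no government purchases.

202

Rearranging supply gives Qs = 8P - 17. Without the control the market clears where 379 - 3P = 8P - 17, i.e. P* = 36 and Q* = 271.
Since 59 > 36, the floor is binding.
At P = 59: Qd = 379 - 3·59 = 202 and Qs = 8·59 - 17 = 455.
The quantity actually transacted is the short side, demand: 202.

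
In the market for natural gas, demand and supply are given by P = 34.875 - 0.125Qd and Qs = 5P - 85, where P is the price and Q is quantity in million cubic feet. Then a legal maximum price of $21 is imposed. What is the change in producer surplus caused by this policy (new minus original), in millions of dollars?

-262.5

Rearranging demand gives Qd = 279 - 8P. Without the control the market clears where 279 - 8P = 5P - 85, i.e. P* = 28 and Q* = 55.
Because the ceiling (21) lies below the market-clearing price, it is binding.
At P = 21: Qd = 279 - 8·21 = 111 and Qs = 5·21 - 85 = 20.
Producer surplus without the control is ½ · (28 - 17) · 55 = 302.5.
With the ceiling, producers sell 20 units at 21, so PS = ½ · (21 - 17) · 20 = 40.
Change in producer surplus = 40 - 302.5 = -262.5.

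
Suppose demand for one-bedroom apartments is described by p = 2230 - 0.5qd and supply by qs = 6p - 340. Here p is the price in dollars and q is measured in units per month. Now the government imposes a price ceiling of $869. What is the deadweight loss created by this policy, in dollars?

0

Rearranging demand gives qd = 4460 - 2p. Setting quantity demanded equal to quantity supplied, 4460 - 2p = 6p - 340, gives p* = 600 and q* = 3260.
Since 869 is above p* = 600, the ceiling does not bind and the free-market outcome prevails.
Since the control does not bind, no trades are prevented and deadweight loss is zero.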